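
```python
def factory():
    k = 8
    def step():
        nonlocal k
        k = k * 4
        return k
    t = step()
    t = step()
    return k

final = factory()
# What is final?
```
128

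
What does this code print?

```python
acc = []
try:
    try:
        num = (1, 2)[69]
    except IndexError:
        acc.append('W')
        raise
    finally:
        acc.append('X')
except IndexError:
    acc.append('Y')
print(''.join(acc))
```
WXY

finally runs before re-raised exception propagates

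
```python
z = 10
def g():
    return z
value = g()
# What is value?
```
10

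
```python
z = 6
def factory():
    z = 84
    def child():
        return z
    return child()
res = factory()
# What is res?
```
84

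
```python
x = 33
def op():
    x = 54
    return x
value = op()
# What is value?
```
54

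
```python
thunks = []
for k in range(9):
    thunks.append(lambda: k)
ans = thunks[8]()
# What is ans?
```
8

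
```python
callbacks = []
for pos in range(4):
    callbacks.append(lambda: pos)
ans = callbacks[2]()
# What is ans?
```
3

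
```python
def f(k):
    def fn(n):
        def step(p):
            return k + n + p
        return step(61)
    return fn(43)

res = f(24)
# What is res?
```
128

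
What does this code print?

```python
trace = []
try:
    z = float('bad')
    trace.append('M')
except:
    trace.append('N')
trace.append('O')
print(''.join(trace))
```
NO

Exception raised in try, caught by bare except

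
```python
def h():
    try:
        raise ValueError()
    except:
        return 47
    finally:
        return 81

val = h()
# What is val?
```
81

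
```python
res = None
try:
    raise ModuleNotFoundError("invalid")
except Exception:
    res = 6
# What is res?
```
6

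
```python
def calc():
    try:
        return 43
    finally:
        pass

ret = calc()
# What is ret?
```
43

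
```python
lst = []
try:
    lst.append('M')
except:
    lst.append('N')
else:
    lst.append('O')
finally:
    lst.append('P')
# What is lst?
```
['M', 'O', 'P']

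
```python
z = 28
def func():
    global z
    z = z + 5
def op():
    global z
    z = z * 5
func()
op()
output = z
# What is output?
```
165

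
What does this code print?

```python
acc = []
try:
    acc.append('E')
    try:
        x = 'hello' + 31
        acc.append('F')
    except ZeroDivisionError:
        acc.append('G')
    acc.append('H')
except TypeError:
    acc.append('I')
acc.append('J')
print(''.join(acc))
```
EIJ

Inner handler doesn't match, propagates to outer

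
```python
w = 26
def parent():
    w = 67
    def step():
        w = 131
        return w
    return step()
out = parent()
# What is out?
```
131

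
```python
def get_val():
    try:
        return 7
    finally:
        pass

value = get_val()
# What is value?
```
7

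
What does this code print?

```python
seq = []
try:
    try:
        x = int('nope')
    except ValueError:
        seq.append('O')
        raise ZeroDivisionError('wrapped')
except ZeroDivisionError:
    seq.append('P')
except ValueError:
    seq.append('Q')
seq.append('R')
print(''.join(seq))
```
OPR

ZeroDivisionError raised and caught, original ValueError not re-raised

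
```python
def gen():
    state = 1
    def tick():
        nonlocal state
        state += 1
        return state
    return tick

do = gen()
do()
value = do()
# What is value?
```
3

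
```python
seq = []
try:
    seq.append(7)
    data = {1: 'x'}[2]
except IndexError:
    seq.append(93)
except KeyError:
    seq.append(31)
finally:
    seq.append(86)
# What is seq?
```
[7, 31, 86]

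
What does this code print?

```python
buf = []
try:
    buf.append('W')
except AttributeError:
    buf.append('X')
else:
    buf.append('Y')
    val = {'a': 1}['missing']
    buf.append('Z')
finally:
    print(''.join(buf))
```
WY

Try succeeds, else appends 'Y', KeyError in else is uncaught, finally prints before exception propagates ('Z' never appended)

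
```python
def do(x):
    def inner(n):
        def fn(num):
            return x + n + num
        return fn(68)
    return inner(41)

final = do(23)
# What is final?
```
132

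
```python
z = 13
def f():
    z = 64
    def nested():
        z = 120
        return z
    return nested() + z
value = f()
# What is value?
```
184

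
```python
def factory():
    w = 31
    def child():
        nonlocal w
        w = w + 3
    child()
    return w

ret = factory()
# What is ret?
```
34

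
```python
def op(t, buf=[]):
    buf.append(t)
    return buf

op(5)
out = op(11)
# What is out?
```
[5, 11]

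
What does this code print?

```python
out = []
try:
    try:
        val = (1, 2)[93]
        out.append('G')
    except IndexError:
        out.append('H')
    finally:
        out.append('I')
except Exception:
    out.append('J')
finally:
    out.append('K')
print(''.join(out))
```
HIK

Both finally blocks run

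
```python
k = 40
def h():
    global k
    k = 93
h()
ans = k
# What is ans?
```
93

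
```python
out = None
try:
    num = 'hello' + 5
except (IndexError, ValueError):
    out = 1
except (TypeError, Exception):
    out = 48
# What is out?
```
48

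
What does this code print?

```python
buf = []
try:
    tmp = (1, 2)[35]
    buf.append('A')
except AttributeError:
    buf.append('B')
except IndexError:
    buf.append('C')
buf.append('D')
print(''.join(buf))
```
CD

IndexError is caught by its specific handler, not AttributeError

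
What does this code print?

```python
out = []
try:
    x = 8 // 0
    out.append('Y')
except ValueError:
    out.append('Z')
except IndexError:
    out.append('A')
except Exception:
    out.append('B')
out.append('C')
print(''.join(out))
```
BC

ZeroDivisionError not specifically caught, falls to Exception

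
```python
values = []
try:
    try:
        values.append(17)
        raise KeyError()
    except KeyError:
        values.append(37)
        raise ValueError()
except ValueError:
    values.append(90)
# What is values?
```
[17, 37, 90]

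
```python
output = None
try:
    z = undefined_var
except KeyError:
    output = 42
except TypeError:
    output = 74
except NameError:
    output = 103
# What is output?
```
103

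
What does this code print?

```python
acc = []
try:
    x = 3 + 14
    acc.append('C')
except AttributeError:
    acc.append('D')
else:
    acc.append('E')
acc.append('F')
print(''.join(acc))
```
CEF

else block runs when no exception occurs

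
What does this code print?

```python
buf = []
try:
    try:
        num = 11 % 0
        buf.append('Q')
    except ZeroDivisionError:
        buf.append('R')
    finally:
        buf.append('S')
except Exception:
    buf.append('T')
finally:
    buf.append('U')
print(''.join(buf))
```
RSU

Both finally blocks run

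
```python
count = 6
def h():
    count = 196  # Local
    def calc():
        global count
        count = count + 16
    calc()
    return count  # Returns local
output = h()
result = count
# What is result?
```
22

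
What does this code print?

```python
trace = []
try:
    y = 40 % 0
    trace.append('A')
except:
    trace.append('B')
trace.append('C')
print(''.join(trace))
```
BC

Exception raised in try, caught by bare except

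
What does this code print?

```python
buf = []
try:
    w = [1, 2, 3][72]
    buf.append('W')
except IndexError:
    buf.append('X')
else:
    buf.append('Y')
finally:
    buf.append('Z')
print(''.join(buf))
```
XZ

Exception: except runs, else skipped, finally runs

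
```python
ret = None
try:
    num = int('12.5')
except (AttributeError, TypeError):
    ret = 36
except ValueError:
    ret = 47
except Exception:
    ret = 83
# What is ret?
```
47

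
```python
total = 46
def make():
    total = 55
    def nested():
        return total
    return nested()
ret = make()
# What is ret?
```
55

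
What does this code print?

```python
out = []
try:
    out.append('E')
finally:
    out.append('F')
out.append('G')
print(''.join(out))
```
EFG

try/finally without except, no exception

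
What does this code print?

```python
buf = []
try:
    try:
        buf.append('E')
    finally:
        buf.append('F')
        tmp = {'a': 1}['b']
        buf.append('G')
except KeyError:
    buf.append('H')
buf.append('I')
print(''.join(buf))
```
EFHI

Exception in inner finally caught by outer except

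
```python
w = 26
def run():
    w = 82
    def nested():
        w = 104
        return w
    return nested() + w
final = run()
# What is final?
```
186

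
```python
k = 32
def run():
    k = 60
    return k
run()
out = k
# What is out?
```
32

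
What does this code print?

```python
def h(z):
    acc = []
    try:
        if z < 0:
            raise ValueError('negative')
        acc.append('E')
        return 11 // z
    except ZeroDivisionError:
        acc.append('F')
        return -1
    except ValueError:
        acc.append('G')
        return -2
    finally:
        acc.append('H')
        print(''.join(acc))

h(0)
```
EFH

z=0 causes ZeroDivisionError, caught, finally prints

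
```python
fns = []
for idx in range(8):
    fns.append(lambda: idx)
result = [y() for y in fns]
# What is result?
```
[7, 7, 7, 7, 7, 7, 7, 7]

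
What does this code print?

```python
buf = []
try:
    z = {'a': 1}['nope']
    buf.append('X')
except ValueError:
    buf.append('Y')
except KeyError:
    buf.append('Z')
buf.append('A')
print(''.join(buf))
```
ZA

KeyError is caught by its specific handler, not ValueError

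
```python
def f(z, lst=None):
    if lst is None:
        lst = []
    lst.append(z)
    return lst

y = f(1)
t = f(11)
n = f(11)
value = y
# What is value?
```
[1]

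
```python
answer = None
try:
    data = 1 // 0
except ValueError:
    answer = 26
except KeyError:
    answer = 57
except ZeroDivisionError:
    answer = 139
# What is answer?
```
139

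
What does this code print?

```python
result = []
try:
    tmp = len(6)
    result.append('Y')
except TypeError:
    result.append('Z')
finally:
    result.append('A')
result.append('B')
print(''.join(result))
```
ZAB

finally always runs, even after exception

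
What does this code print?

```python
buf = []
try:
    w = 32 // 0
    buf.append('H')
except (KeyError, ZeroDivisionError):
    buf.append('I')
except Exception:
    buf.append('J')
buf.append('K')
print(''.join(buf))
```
IK

ZeroDivisionError matches tuple containing it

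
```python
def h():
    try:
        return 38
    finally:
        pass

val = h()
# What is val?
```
38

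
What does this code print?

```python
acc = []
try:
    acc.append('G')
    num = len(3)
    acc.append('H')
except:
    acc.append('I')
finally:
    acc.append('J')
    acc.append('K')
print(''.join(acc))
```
GIJK

Code before exception runs, then except, then all of finally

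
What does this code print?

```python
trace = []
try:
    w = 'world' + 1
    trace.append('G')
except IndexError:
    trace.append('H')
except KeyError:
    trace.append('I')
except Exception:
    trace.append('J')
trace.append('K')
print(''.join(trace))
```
JK

TypeError not specifically caught, falls to Exception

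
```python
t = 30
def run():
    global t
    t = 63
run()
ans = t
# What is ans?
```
63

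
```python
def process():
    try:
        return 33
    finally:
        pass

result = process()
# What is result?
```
33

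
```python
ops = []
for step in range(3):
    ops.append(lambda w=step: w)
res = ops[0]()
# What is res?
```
0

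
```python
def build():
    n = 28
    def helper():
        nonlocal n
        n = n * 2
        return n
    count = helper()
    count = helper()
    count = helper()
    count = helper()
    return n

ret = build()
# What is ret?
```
448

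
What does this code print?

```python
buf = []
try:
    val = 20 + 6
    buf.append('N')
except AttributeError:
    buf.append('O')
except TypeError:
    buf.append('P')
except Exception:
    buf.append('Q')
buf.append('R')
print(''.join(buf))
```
NR

No exception, try block completes normally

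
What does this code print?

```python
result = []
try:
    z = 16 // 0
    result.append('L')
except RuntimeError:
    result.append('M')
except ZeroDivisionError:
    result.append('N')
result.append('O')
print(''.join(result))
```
NO

ZeroDivisionError is caught by its specific handler, not RuntimeError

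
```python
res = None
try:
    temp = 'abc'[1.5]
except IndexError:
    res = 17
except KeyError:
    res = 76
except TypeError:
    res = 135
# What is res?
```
135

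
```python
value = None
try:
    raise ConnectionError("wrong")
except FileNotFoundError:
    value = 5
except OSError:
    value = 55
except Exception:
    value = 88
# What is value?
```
55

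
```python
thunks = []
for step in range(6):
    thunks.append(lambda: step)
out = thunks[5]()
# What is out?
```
5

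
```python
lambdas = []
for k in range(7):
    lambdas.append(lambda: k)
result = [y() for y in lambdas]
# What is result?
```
[6, 6, 6, 6, 6, 6, 6]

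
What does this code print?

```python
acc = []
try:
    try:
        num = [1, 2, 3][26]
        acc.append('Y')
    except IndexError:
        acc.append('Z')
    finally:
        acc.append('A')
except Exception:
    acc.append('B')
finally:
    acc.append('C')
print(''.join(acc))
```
ZAC

Both finally blocks run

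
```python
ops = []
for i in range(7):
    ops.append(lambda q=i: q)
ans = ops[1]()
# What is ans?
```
1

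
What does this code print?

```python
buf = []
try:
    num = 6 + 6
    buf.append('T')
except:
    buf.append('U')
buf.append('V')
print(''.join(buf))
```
TV

No exception, try block completes normally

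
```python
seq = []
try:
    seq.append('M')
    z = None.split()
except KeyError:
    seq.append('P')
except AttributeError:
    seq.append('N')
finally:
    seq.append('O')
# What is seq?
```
['M', 'N', 'O']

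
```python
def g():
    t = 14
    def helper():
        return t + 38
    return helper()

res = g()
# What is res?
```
52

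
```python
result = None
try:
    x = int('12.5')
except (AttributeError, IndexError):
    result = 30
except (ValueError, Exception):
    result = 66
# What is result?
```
66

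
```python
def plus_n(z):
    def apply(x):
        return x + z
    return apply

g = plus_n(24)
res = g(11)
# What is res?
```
35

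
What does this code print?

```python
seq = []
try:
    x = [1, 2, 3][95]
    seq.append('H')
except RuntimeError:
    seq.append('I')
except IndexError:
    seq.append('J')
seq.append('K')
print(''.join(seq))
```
JK

IndexError is caught by its specific handler, not RuntimeError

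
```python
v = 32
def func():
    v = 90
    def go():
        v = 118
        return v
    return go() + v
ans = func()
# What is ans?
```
208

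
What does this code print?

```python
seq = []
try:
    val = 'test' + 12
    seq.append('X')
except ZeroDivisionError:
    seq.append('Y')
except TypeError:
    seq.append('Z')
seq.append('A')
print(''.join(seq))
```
ZA

TypeError is caught by its specific handler, not ZeroDivisionError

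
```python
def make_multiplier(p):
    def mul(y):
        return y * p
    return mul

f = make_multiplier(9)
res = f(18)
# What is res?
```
162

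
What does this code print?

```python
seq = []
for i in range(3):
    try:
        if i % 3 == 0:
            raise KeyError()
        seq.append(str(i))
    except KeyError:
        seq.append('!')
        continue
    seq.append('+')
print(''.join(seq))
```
!1+2+

continue in except skips rest of loop body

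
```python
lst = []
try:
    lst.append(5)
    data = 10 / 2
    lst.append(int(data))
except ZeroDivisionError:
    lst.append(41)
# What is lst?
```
[5, 5]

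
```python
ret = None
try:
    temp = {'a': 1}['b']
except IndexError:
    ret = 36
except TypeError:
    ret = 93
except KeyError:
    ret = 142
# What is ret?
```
142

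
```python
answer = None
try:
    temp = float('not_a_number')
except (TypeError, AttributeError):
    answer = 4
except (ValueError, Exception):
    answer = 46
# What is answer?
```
46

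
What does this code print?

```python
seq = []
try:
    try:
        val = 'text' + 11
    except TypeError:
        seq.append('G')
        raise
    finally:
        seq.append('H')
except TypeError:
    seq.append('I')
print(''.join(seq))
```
GHI

finally runs before re-raised exception propagates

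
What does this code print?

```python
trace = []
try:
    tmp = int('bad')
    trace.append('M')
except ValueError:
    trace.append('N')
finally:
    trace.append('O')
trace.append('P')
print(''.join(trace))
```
NOP

finally always runs, even after exception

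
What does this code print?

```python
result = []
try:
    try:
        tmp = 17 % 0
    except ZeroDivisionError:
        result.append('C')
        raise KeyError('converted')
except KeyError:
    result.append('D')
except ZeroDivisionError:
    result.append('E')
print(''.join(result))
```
CD

New KeyError raised, caught by outer KeyError handler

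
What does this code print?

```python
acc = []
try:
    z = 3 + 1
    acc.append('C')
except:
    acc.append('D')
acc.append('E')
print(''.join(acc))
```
CE

No exception, try block completes normally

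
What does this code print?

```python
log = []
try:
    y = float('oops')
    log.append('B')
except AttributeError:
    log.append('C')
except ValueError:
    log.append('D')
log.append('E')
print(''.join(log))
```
DE

ValueError is caught by its specific handler, not AttributeError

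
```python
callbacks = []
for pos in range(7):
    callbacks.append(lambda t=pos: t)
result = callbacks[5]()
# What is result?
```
5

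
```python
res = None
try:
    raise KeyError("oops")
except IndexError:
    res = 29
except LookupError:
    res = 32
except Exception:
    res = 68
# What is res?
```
32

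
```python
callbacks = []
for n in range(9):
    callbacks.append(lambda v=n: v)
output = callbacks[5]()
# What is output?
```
5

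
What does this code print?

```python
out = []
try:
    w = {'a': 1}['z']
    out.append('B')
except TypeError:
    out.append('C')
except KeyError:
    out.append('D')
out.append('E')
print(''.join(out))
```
DE

KeyError is caught by its specific handler, not TypeError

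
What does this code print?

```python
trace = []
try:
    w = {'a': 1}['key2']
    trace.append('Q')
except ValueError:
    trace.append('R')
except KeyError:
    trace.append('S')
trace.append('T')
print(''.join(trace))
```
ST

KeyError is caught by its specific handler, not ValueError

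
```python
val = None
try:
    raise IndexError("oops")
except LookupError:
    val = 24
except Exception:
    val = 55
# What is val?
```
24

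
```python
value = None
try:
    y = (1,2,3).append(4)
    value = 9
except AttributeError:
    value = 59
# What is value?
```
59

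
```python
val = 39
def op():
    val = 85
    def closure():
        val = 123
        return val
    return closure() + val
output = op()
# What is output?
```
208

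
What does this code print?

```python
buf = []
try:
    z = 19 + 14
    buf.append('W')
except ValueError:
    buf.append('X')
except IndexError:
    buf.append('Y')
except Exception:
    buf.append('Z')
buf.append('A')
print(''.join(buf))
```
WA

No exception, try block completes normally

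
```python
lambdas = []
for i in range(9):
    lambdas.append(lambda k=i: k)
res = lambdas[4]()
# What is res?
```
4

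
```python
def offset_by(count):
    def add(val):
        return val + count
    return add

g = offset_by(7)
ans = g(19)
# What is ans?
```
26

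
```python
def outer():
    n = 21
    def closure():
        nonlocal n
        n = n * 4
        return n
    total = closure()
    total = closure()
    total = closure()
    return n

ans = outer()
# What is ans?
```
1344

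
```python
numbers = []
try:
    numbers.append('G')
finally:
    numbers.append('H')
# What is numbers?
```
['G', 'H']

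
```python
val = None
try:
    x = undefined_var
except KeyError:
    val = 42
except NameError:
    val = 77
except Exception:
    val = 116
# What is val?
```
77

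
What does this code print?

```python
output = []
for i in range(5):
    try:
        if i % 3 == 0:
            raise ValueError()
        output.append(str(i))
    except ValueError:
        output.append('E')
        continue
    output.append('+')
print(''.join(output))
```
E1+2+E4+

continue in except skips rest of loop body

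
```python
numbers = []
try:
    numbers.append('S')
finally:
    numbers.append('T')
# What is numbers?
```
['S', 'T']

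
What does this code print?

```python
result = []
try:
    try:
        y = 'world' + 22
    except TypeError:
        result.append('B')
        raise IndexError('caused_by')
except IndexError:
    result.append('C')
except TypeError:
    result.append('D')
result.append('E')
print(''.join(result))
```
BCE

IndexError raised and caught, original TypeError not re-raised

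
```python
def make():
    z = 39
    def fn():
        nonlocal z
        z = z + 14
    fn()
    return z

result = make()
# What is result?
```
53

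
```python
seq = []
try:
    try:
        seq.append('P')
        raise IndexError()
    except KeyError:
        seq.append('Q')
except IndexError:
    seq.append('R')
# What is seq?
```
['P', 'R']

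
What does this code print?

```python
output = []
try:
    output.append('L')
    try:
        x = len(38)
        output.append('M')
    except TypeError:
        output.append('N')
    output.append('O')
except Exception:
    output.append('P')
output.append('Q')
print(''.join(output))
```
LNOQ

Inner exception caught by inner handler, outer continues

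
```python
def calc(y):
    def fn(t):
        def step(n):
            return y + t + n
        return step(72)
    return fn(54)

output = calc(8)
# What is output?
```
134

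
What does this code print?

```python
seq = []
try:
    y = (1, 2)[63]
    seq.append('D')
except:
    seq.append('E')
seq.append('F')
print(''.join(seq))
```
EF

Exception raised in try, caught by bare except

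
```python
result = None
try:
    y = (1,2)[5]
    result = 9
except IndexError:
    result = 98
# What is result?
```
98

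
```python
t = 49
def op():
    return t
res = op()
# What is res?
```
49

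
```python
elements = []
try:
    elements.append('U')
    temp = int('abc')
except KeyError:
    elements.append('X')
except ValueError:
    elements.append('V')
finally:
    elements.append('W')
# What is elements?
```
['U', 'V', 'W']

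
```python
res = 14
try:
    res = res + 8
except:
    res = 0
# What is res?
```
22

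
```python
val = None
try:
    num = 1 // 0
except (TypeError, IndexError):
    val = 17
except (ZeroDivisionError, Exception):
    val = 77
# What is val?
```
77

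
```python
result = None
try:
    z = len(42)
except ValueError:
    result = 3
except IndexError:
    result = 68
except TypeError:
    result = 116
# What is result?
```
116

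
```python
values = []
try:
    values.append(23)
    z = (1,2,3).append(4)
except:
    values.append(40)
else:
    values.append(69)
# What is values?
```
[23, 40]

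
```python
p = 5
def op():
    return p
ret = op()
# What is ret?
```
5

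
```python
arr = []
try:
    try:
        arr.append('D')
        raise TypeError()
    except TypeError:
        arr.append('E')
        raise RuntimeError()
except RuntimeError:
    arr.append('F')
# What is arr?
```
['D', 'E', 'F']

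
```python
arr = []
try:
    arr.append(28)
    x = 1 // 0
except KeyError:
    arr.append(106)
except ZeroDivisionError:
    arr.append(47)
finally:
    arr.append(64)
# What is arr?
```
[28, 47, 64]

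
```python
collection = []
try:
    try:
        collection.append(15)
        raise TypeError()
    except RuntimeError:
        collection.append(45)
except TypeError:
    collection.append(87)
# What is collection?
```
[15, 87]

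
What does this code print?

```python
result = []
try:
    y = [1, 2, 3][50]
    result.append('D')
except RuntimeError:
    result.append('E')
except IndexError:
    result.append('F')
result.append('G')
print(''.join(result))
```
FG

IndexError is caught by its specific handler, not RuntimeError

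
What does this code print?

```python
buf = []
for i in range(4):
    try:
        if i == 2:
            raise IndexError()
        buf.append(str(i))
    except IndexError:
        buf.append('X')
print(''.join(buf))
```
01X3

Exception on i=2 caught, loop continues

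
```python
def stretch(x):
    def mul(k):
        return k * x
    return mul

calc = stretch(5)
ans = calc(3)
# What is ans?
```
15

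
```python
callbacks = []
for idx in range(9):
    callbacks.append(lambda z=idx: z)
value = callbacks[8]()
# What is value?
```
8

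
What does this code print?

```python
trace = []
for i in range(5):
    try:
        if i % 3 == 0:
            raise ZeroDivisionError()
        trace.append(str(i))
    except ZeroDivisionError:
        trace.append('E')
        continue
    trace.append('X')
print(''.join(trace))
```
E1X2XE4X

continue in except skips rest of loop body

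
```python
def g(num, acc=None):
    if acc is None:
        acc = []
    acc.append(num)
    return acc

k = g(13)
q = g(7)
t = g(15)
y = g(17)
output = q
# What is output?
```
[7]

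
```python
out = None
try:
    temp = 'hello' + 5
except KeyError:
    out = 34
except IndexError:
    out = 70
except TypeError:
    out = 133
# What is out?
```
133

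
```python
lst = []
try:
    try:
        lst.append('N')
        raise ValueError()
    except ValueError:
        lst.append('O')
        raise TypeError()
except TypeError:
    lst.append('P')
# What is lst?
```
['N', 'O', 'P']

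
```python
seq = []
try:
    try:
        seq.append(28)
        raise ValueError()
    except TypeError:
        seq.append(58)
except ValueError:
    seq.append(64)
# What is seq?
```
[28, 64]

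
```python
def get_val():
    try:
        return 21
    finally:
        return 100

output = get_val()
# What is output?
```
100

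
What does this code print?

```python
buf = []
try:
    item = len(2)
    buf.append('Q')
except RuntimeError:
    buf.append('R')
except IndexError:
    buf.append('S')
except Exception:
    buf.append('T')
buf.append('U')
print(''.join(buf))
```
TU

TypeError not specifically caught, falls to Exception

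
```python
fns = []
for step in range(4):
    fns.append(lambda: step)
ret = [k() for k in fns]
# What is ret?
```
[3, 3, 3, 3]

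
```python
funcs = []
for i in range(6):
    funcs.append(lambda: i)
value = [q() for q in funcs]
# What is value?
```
[5, 5, 5, 5, 5, 5]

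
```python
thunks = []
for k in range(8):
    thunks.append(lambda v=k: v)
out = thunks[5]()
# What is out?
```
5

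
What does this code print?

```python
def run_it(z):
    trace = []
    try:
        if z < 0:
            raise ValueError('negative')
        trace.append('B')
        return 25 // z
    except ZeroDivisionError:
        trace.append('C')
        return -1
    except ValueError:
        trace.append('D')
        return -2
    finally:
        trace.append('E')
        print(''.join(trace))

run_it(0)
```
BCE

z=0 causes ZeroDivisionError, caught, finally prints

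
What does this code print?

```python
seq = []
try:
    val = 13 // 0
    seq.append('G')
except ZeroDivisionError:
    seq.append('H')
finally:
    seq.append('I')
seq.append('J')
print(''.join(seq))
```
HIJ

finally always runs, even after exception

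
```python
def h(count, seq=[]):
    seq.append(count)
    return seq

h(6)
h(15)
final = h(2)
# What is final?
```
[6, 15, 2]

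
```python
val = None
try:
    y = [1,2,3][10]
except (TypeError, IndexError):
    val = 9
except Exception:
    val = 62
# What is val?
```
9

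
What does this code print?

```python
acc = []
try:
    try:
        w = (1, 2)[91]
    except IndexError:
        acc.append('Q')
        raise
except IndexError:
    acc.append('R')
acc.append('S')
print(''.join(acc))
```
QRS

raise without argument re-raises current exception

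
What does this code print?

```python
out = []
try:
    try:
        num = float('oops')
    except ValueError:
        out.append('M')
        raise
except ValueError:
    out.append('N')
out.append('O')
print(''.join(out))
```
MNO

raise without argument re-raises current exception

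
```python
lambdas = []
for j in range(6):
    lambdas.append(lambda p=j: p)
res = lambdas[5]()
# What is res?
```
5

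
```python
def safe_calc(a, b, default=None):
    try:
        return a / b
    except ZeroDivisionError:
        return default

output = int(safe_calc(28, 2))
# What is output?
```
14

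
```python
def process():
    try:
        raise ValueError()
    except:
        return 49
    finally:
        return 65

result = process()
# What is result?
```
65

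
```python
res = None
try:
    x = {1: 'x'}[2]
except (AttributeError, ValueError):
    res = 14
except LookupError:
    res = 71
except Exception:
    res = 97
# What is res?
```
71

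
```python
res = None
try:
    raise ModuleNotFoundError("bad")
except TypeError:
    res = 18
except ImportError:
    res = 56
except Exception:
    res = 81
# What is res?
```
56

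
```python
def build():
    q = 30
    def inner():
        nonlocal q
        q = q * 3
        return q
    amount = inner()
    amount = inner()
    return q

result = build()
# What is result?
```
270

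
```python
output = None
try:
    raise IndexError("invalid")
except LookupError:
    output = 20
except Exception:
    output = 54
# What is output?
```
20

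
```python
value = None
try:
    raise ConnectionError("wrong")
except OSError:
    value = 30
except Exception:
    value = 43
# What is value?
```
30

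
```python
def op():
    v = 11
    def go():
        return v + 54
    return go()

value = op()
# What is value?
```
65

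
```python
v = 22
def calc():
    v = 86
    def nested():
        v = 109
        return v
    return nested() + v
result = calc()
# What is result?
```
195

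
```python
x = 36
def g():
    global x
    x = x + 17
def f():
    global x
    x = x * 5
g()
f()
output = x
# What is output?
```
265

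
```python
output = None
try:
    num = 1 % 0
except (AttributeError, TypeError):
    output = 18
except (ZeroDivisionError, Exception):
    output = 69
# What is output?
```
69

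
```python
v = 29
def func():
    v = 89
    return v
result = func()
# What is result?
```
89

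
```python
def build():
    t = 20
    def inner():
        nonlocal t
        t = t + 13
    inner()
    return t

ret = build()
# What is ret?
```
33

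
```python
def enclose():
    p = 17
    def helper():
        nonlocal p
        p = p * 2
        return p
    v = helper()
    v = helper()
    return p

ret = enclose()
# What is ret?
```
68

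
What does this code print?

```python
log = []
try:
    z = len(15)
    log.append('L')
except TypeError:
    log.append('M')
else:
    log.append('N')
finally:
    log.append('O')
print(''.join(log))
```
MO

Exception: except runs, else skipped, finally runs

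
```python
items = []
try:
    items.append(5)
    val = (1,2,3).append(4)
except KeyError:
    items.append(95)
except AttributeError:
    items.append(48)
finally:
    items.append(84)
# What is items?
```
[5, 48, 84]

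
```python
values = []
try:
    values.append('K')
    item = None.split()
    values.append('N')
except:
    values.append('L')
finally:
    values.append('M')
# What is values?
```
['K', 'L', 'M']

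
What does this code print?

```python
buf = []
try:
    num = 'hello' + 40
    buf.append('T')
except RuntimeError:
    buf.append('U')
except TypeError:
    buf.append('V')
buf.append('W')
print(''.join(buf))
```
VW

TypeError is caught by its specific handler, not RuntimeError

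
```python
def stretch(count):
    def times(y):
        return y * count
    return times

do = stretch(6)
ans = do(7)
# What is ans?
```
42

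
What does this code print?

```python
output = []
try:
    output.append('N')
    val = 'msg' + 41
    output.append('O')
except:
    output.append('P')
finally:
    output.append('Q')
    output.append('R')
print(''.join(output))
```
NPQR

Code before exception runs, then except, then all of finally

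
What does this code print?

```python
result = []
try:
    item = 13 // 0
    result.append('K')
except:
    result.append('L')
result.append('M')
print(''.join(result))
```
LM

Exception raised in try, caught by bare except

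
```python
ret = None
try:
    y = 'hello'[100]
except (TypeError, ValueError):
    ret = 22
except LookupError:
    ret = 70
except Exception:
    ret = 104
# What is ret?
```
70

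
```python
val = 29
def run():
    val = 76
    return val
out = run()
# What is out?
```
76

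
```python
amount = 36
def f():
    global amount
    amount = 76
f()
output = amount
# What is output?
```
76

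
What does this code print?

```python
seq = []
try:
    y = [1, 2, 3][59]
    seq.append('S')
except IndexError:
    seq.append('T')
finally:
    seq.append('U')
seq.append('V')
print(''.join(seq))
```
TUV

finally always runs, even after exception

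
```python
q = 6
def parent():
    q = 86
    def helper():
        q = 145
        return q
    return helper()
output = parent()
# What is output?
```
145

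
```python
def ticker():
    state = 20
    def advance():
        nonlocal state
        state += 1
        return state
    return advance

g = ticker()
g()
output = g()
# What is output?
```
22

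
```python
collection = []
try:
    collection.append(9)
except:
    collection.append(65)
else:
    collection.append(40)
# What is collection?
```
[9, 40]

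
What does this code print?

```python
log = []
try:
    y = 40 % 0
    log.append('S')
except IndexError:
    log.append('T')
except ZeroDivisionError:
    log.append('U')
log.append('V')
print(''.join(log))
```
UV

ZeroDivisionError is caught by its specific handler, not IndexError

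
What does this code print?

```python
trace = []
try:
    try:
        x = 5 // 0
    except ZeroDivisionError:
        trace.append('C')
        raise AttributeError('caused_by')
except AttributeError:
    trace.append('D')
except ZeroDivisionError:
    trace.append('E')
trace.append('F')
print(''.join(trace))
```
CDF

AttributeError raised and caught, original ZeroDivisionError not re-raised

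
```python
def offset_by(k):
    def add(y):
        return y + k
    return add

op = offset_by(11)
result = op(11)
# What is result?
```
22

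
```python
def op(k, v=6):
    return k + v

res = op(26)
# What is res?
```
32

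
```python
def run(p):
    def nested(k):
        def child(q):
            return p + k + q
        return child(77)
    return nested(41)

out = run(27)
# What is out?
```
145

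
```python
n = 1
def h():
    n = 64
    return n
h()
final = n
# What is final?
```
1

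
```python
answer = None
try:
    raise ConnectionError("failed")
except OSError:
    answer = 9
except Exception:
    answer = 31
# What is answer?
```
9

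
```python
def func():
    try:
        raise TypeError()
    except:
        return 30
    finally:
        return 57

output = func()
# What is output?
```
57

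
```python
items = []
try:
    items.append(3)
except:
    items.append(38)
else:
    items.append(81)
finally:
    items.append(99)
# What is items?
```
[3, 81, 99]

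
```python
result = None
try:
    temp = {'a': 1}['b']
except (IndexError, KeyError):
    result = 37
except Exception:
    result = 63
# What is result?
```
37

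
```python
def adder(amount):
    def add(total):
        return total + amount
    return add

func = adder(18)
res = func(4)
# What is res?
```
22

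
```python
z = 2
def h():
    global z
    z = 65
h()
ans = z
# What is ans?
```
65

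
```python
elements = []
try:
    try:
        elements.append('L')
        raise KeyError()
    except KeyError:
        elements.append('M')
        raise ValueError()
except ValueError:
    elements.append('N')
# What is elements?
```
['L', 'M', 'N']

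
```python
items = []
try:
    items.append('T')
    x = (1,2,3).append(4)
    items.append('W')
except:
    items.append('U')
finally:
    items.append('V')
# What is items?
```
['T', 'U', 'V']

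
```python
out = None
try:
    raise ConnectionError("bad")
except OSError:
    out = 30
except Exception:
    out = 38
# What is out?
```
30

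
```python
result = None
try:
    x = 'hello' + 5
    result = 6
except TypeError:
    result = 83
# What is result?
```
83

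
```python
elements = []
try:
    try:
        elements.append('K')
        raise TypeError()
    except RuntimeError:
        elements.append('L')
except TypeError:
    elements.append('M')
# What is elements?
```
['K', 'M']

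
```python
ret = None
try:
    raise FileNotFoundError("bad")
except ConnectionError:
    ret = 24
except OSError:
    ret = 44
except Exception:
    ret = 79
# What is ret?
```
44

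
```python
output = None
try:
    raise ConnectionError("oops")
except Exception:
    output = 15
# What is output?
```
15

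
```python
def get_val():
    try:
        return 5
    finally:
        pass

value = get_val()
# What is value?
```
5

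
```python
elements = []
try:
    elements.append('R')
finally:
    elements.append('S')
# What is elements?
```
['R', 'S']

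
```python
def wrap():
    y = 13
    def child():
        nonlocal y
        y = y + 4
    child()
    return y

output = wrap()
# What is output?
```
17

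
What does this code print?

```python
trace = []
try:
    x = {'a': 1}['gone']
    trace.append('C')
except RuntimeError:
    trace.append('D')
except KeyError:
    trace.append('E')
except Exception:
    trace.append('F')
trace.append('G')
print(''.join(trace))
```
EG

KeyError matches before generic Exception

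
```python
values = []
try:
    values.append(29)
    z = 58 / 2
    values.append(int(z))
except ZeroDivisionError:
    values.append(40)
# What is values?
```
[29, 29]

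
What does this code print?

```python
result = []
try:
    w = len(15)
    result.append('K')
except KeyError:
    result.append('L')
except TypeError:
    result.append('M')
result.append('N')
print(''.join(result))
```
MN

TypeError is caught by its specific handler, not KeyError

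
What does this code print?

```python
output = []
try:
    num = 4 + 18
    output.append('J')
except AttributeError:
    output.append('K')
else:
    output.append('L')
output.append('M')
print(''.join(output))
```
JLM

else block runs when no exception occurs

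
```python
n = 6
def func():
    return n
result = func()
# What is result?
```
6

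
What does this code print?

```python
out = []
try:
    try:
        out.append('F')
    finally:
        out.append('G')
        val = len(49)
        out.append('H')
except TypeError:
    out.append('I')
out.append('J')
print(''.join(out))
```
FGIJ

Exception in inner finally caught by outer except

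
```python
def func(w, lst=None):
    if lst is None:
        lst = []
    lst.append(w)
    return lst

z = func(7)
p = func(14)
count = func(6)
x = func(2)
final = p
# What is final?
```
[14]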